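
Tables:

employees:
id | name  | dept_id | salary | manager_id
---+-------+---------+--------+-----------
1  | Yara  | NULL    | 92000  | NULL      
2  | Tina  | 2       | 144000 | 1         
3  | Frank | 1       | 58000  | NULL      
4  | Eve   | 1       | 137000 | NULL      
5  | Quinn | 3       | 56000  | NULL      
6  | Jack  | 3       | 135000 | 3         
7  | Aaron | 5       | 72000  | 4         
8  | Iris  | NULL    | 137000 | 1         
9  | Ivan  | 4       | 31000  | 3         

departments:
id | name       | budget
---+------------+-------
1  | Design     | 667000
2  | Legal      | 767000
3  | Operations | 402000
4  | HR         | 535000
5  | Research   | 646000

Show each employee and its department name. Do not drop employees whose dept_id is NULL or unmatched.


LEFT JOIN keeps every row from employees (the left table); where dept_id has no match in departments, the department columns become NULL. Walk through each employee:
  - employee 1 (Yara): dept_id=NULL, no match -> kept with NULL
  - employee 2 (Tina): dept_id=2 -> matches Legal
  - employee 3 (Frank): dept_id=1 -> matches Design
  - employee 4 (Eve): dept_id=1 -> matches Design
  - employee 5 (Quinn): dept_id=3 -> matches Operations
  - employee 6 (Jack): dept_id=3 -> matches Operations
  - employee 7 (Aaron): dept_id=5 -> matches Research
  - employee 8 (Iris): dept_id=NULL, no match -> kept with NULL
  - employee 9 (Ivan): dept_id=4 -> matches HR
All 9 rows appear; 2 have NULL department.

SQL:
SELECT a.name, b.name AS department
FROM employees a
LEFT JOIN departments b ON a.dept_id = b.id

Result:
name  | department
------+-----------
Yara  | NULL      
Tina  | Legal     
Frank | Design    
Eve   | Design    
Quinn | Operations
Jack  | Operations
Aaron | Research  
Iris  | NULL      
Ivan  | HR        


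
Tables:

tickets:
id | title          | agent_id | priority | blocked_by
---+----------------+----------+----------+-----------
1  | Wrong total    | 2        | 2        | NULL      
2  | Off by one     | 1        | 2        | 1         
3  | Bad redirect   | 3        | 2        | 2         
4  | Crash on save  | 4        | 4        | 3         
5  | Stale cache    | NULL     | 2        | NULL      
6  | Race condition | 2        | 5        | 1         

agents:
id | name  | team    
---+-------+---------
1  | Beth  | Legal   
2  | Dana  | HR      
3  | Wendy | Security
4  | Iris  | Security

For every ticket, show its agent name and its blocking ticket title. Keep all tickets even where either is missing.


Two LEFT JOINs from the same base table tickets: one to agents via agent_id, one to tickets itself via blocked_by. Both are LEFT so every ticket is preserved.
Match against agents:
  - ticket 1 (Wrong total): agent_id=2 -> matches Dana
  - ticket 2 (Off by one): agent_id=1 -> matches Beth
  - ticket 3 (Bad redirect): agent_id=3 -> matches Wendy
  - ticket 4 (Crash on save): agent_id=4 -> matches Iris
  - ticket 5 (Stale cache): agent_id=NULL, no match -> kept with NULL
  - ticket 6 (Race condition): agent_id=2 -> matches Dana
Match against tickets (self):
  - ticket 1 (Wrong total): blocked_by=NULL -> NULL
  - ticket 2 (Off by one): blocked_by=1 -> Wrong total
  - ticket 3 (Bad redirect): blocked_by=2 -> Off by one
  - ticket 4 (Crash on save): blocked_by=3 -> Bad redirect
  - ticket 5 (Stale cache): blocked_by=NULL -> NULL
  - ticket 6 (Race condition): blocked_by=1 -> Wrong total

SQL:
SELECT a.title, b.name AS agent, c.title AS blocked_by
FROM tickets a
LEFT JOIN agents b ON a.agent_id = b.id
LEFT JOIN tickets c ON a.blocked_by = c.id

Result:
title          | agent | blocked_by  
---------------+-------+-------------
Wrong total    | Dana  | NULL        
Off by one     | Beth  | Wrong total 
Bad redirect   | Wendy | Off by one  
Crash on save  | Iris  | Bad redirect
Stale cache    | NULL  | NULL        
Race condition | Dana  | Wrong total 


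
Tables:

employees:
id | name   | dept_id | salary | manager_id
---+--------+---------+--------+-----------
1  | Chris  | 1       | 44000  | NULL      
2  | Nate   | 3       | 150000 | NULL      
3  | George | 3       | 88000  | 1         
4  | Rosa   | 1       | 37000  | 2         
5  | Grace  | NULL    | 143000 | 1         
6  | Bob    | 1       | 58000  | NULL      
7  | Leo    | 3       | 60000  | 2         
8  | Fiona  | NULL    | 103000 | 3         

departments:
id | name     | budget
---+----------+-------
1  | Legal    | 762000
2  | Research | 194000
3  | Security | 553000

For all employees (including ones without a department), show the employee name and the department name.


LEFT JOIN keeps every row from employees (the left table); where dept_id has no match in departments, the department columns become NULL. Walk through each employee:
  - employee 1 (Chris): dept_id=1 -> matches Legal
  - employee 2 (Nate): dept_id=3 -> matches Security
  - employee 3 (George): dept_id=3 -> matches Security
  - employee 4 (Rosa): dept_id=1 -> matches Legal
  - employee 5 (Grace): dept_id=NULL, no match -> kept with NULL
  - employee 6 (Bob): dept_id=1 -> matches Legal
  - employee 7 (Leo): dept_id=3 -> matches Security
  - employee 8 (Fiona): dept_id=NULL, no match -> kept with NULL
All 8 rows appear; 2 have NULL department.

SQL:
SELECT a.name, b.name AS department
FROM employees a
LEFT JOIN departments b ON a.dept_id = b.id

Result:
name   | department
-------+-----------
Chris  | Legal     
Nate   | Security  
George | Security  
Rosa   | Legal     
Grace  | NULL      
Bob    | Legal     
Leo    | Security  
Fiona  | NULL      


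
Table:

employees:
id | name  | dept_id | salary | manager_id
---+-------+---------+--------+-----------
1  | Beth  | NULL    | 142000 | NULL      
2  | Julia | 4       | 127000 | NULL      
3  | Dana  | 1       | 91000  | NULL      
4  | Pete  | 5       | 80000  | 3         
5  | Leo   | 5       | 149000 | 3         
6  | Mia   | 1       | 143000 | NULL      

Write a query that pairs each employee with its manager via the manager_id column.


This is a self-join: employees is joined to a second copy of itself, matching each row's manager_id to another row's id. Use LEFT JOIN so rows with manager_id=NULL are kept.
  - employee 1 (Beth): manager_id=NULL -> NULL
  - employee 2 (Julia): manager_id=NULL -> NULL
  - employee 3 (Dana): manager_id=NULL -> NULL
  - employee 4 (Pete): manager_id=3 -> Dana
  - employee 5 (Leo): manager_id=3 -> Dana
  - employee 6 (Mia): manager_id=NULL -> NULL

SQL:
SELECT a.name AS item, b.name AS manager
FROM employees a
LEFT JOIN employees b ON a.manager_id = b.id

Result:
item  | manager
------+--------
Beth  | NULL   
Julia | NULL   
Dana  | NULL   
Pete  | Dana   
Leo   | Dana   
Mia   | NULL   


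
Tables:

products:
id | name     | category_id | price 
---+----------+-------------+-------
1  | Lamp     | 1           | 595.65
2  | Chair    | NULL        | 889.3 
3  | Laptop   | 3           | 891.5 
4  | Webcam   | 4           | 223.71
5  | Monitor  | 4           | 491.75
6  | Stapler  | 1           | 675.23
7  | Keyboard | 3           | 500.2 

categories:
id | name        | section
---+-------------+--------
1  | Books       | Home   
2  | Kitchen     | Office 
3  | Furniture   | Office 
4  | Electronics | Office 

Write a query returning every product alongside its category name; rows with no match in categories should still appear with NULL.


LEFT JOIN keeps every row from products (the left table); where category_id has no match in categories, the category columns become NULL. Walk through each product:
  - product 1 (Lamp): category_id=1 -> matches Books
  - product 2 (Chair): category_id=NULL, no match -> kept with NULL
  - product 3 (Laptop): category_id=3 -> matches Furniture
  - product 4 (Webcam): category_id=4 -> matches Electronics
  - product 5 (Monitor): category_id=4 -> matches Electronics
  - product 6 (Stapler): category_id=1 -> matches Books
  - product 7 (Keyboard): category_id=3 -> matches Furniture
All 7 rows appear; 1 has NULL category.

SQL:
SELECT a.name, b.name AS category
FROM products a
LEFT JOIN categories b ON a.category_id = b.id

Result:
name     | category   
---------+------------
Lamp     | Books      
Chair    | NULL       
Laptop   | Furniture  
Webcam   | Electronics
Monitor  | Electronics
Stapler  | Books      
Keyboard | Furniture  


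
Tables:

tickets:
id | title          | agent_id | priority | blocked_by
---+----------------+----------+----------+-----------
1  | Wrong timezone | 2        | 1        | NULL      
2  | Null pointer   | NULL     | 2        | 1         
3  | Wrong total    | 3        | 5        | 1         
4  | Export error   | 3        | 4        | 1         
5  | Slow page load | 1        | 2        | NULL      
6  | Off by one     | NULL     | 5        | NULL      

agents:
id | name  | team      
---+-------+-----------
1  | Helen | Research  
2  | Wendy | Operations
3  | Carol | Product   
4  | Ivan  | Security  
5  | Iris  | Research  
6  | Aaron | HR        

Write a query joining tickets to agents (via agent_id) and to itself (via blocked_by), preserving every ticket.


Two LEFT JOINs from the same base table tickets: one to agents via agent_id, one to tickets itself via blocked_by. Both are LEFT so every ticket is preserved.
Match against agents:
  - ticket 1 (Wrong timezone): agent_id=2 -> matches Wendy
  - ticket 2 (Null pointer): agent_id=NULL, no match -> kept with NULL
  - ticket 3 (Wrong total): agent_id=3 -> matches Carol
  - ticket 4 (Export error): agent_id=3 -> matches Carol
  - ticket 5 (Slow page load): agent_id=1 -> matches Helen
  - ticket 6 (Off by one): agent_id=NULL, no match -> kept with NULL
Match against tickets (self):
  - ticket 1 (Wrong timezone): blocked_by=NULL -> NULL
  - ticket 2 (Null pointer): blocked_by=1 -> Wrong timezone
  - ticket 3 (Wrong total): blocked_by=1 -> Wrong timezone
  - ticket 4 (Export error): blocked_by=1 -> Wrong timezone
  - ticket 5 (Slow page load): blocked_by=NULL -> NULL
  - ticket 6 (Off by one): blocked_by=NULL -> NULL

SQL:
SELECT a.title, b.name AS agent, c.title AS blocked_by
FROM tickets a
LEFT JOIN agents b ON a.agent_id = b.id
LEFT JOIN tickets c ON a.blocked_by = c.id

Result:
title          | agent | blocked_by    
---------------+-------+---------------
Wrong timezone | Wendy | NULL          
Null pointer   | NULL  | Wrong timezone
Wrong total    | Carol | Wrong timezone
Export error   | Carol | Wrong timezone
Slow page load | Helen | NULL          
Off by one     | NULL  | NULL          


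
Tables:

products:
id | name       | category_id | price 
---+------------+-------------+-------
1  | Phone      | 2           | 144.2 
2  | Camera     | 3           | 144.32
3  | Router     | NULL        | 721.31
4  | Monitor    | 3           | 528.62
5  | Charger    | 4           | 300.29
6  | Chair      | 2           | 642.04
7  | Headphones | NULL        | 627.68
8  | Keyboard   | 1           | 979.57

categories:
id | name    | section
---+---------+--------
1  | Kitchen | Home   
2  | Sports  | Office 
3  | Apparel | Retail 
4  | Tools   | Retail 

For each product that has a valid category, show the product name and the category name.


INNER JOIN keeps only products rows whose category_id matches an id in categories. Walk through each product:
  - product 1 (Phone): category_id=2 -> matches Sports
  - product 2 (Camera): category_id=3 -> matches Apparel
  - product 3 (Router): category_id=NULL, no match -> dropped
  - product 4 (Monitor): category_id=3 -> matches Apparel
  - product 5 (Charger): category_id=4 -> matches Tools
  - product 6 (Chair): category_id=2 -> matches Sports
  - product 7 (Headphones): category_id=NULL, no match -> dropped
  - product 8 (Keyboard): category_id=1 -> matches Kitchen
So 2 of 8 rows are dropped.

SQL:
SELECT a.name, b.name AS category
FROM products a
INNER JOIN categories b ON a.category_id = b.id

Result:
name     | category
---------+---------
Phone    | Sports  
Camera   | Apparel 
Monitor  | Apparel 
Charger  | Tools   
Chair    | Sports  
Keyboard | Kitchen 


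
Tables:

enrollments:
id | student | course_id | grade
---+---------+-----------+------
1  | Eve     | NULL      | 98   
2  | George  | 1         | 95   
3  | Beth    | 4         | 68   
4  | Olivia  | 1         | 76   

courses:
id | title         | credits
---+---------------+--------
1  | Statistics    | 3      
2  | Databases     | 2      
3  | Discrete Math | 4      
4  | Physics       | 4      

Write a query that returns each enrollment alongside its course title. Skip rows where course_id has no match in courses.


INNER JOIN keeps only enrollments rows whose course_id matches an id in courses. Walk through each enrollment:
  - enrollment 1 (Eve): course_id=NULL, no match -> dropped
  - enrollment 2 (George): course_id=1 -> matches Statistics
  - enrollment 3 (Beth): course_id=4 -> matches Physics
  - enrollment 4 (Olivia): course_id=1 -> matches Statistics
So 1 of 4 rows is dropped.

SQL:
SELECT a.student, b.title AS course
FROM enrollments a
INNER JOIN courses b ON a.course_id = b.id

Result:
student | course    
--------+-----------
George  | Statistics
Beth    | Physics   
Olivia  | Statistics


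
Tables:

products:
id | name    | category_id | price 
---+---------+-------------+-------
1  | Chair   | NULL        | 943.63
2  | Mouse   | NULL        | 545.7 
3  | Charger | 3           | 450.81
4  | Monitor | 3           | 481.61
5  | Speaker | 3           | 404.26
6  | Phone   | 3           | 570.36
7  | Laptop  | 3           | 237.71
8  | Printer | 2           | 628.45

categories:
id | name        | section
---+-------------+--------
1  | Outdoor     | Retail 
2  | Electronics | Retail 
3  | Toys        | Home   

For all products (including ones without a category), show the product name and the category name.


LEFT JOIN keeps every row from products (the left table); where category_id has no match in categories, the category columns become NULL. Walk through each product:
  - product 1 (Chair): category_id=NULL, no match -> kept with NULL
  - product 2 (Mouse): category_id=NULL, no match -> kept with NULL
  - product 3 (Charger): category_id=3 -> matches Toys
  - product 4 (Monitor): category_id=3 -> matches Toys
  - product 5 (Speaker): category_id=3 -> matches Toys
  - product 6 (Phone): category_id=3 -> matches Toys
  - product 7 (Laptop): category_id=3 -> matches Toys
  - product 8 (Printer): category_id=2 -> matches Electronics
All 8 rows appear; 2 have NULL category.

SQL:
SELECT a.name, b.name AS category
FROM products a
LEFT JOIN categories b ON a.category_id = b.id

Result:
name    | category   
--------+------------
Chair   | NULL       
Mouse   | NULL       
Charger | Toys       
Monitor | Toys       
Speaker | Toys       
Phone   | Toys       
Laptop  | Toys       
Printer | Electronics


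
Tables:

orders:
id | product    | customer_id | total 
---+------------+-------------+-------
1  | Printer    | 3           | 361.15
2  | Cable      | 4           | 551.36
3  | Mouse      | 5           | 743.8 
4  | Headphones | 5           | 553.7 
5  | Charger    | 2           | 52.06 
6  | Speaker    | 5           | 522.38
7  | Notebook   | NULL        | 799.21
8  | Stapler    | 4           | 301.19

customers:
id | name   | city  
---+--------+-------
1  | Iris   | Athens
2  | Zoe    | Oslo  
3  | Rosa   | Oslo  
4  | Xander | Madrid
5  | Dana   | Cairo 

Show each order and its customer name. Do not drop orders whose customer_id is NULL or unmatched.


LEFT JOIN keeps every row from orders (the left table); where customer_id has no match in customers, the customer columns become NULL. Walk through each order:
  - order 1 (Printer): customer_id=3 -> matches Rosa
  - order 2 (Cable): customer_id=4 -> matches Xander
  - order 3 (Mouse): customer_id=5 -> matches Dana
  - order 4 (Headphones): customer_id=5 -> matches Dana
  - order 5 (Charger): customer_id=2 -> matches Zoe
  - order 6 (Speaker): customer_id=5 -> matches Dana
  - order 7 (Notebook): customer_id=NULL, no match -> kept with NULL
  - order 8 (Stapler): customer_id=4 -> matches Xander
All 8 rows appear; 1 has NULL customer.

SQL:
SELECT a.product, b.name AS customer
FROM orders a
LEFT JOIN customers b ON a.customer_id = b.id

Result:
product    | customer
-----------+---------
Printer    | Rosa    
Cable      | Xander  
Mouse      | Dana    
Headphones | Dana    
Charger    | Zoe     
Speaker    | Dana    
Notebook   | NULL    
Stapler    | Xander  


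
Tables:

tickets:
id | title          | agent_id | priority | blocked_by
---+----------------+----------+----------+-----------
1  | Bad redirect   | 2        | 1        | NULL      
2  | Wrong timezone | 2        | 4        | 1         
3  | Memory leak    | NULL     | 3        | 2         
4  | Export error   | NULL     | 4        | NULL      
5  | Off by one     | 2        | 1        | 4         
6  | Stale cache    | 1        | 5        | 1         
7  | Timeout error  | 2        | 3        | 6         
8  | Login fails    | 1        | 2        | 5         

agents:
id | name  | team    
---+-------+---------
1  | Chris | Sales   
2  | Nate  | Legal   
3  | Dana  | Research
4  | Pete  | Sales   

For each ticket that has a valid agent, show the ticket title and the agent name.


INNER JOIN keeps only tickets rows whose agent_id matches an id in agents. Walk through each ticket:
  - ticket 1 (Bad redirect): agent_id=2 -> matches Nate
  - ticket 2 (Wrong timezone): agent_id=2 -> matches Nate
  - ticket 3 (Memory leak): agent_id=NULL, no match -> dropped
  - ticket 4 (Export error): agent_id=NULL, no match -> dropped
  - ticket 5 (Off by one): agent_id=2 -> matches Nate
  - ticket 6 (Stale cache): agent_id=1 -> matches Chris
  - ticket 7 (Timeout error): agent_id=2 -> matches Nate
  - ticket 8 (Login fails): agent_id=1 -> matches Chris
So 2 of 8 rows are dropped.

SQL:
SELECT a.title, b.name AS agent
FROM tickets a
INNER JOIN agents b ON a.agent_id = b.id

Result:
title          | agent
---------------+------
Bad redirect   | Nate 
Wrong timezone | Nate 
Off by one     | Nate 
Stale cache    | Chris
Timeout error  | Nate 
Login fails    | Chris


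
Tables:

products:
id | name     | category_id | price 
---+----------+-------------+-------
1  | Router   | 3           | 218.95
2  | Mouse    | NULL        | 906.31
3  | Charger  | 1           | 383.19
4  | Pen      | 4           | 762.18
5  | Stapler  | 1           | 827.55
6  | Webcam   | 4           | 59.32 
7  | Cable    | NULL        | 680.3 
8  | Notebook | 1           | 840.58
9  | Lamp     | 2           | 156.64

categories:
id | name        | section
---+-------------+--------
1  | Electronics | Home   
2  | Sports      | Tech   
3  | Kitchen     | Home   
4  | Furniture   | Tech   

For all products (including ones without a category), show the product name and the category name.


LEFT JOIN keeps every row from products (the left table); where category_id has no match in categories, the category columns become NULL. Walk through each product:
  - product 1 (Router): category_id=3 -> matches Kitchen
  - product 2 (Mouse): category_id=NULL, no match -> kept with NULL
  - product 3 (Charger): category_id=1 -> matches Electronics
  - product 4 (Pen): category_id=4 -> matches Furniture
  - product 5 (Stapler): category_id=1 -> matches Electronics
  - product 6 (Webcam): category_id=4 -> matches Furniture
  - product 7 (Cable): category_id=NULL, no match -> kept with NULL
  - product 8 (Notebook): category_id=1 -> matches Electronics
  - product 9 (Lamp): category_id=2 -> matches Sports
All 9 rows appear; 2 have NULL category.

SQL:
SELECT a.name, b.name AS category
FROM products a
LEFT JOIN categories b ON a.category_id = b.id

Result:
name     | category   
---------+------------
Router   | Kitchen    
Mouse    | NULL       
Charger  | Electronics
Pen      | Furniture  
Stapler  | Electronics
Webcam   | Furniture  
Cable    | NULL       
Notebook | Electronics
Lamp     | Sports     


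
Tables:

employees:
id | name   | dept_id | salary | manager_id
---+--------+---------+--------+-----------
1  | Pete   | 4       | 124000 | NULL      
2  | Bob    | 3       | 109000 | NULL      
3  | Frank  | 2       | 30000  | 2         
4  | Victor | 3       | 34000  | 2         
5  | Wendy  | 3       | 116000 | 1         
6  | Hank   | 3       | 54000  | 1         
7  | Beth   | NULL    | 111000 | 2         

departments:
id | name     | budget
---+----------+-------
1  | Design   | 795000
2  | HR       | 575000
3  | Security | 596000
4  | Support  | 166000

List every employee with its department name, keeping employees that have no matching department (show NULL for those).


LEFT JOIN keeps every row from employees (the left table); where dept_id has no match in departments, the department columns become NULL. Walk through each employee:
  - employee 1 (Pete): dept_id=4 -> matches Support
  - employee 2 (Bob): dept_id=3 -> matches Security
  - employee 3 (Frank): dept_id=2 -> matches HR
  - employee 4 (Victor): dept_id=3 -> matches Security
  - employee 5 (Wendy): dept_id=3 -> matches Security
  - employee 6 (Hank): dept_id=3 -> matches Security
  - employee 7 (Beth): dept_id=NULL, no match -> kept with NULL
All 7 rows appear; 1 has NULL department.

SQL:
SELECT a.name, b.name AS department
FROM employees a
LEFT JOIN departments b ON a.dept_id = b.id

Result:
name   | department
-------+-----------
Pete   | Support   
Bob    | Security  
Frank  | HR        
Victor | Security  
Wendy  | Security  
Hank   | Security  
Beth   | NULL      


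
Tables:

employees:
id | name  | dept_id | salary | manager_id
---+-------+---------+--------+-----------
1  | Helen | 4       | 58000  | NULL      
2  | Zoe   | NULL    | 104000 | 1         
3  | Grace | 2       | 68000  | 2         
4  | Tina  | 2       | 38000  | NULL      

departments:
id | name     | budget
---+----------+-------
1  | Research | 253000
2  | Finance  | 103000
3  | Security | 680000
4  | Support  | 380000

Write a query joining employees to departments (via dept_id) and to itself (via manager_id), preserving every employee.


Two LEFT JOINs from the same base table employees: one to departments via dept_id, one to employees itself via manager_id. Both are LEFT so every employee is preserved.
Match against departments:
  - employee 1 (Helen): dept_id=4 -> matches Support
  - employee 2 (Zoe): dept_id=NULL, no match -> kept with NULL
  - employee 3 (Grace): dept_id=2 -> matches Finance
  - employee 4 (Tina): dept_id=2 -> matches Finance
Match against employees (self):
  - employee 1 (Helen): manager_id=NULL -> NULL
  - employee 2 (Zoe): manager_id=1 -> Helen
  - employee 3 (Grace): manager_id=2 -> Zoe
  - employee 4 (Tina): manager_id=NULL -> NULL

SQL:
SELECT a.name, b.name AS department, c.name AS manager
FROM employees a
LEFT JOIN departments b ON a.dept_id = b.id
LEFT JOIN employees c ON a.manager_id = c.id

Result:
name  | department | manager
------+------------+--------
Helen | Support    | NULL   
Zoe   | NULL       | Helen  
Grace | Finance    | Zoe    
Tina  | Finance    | NULL   


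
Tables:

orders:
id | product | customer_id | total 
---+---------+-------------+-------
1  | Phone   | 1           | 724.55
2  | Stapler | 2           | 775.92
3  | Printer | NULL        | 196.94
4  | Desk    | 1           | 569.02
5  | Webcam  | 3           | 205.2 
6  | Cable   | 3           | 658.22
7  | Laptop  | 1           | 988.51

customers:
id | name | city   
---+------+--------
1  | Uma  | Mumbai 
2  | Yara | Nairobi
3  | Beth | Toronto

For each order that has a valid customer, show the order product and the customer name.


INNER JOIN keeps only orders rows whose customer_id matches an id in customers. Walk through each order:
  - order 1 (Phone): customer_id=1 -> matches Uma
  - order 2 (Stapler): customer_id=2 -> matches Yara
  - order 3 (Printer): customer_id=NULL, no match -> dropped
  - order 4 (Desk): customer_id=1 -> matches Uma
  - order 5 (Webcam): customer_id=3 -> matches Beth
  - order 6 (Cable): customer_id=3 -> matches Beth
  - order 7 (Laptop): customer_id=1 -> matches Uma
So 1 of 7 rows is dropped.

SQL:
SELECT a.product, b.name AS customer
FROM orders a
INNER JOIN customers b ON a.customer_id = b.id

Result:
product | customer
--------+---------
Phone   | Uma     
Stapler | Yara    
Desk    | Uma     
Webcam  | Beth    
Cable   | Beth    
Laptop  | Uma     


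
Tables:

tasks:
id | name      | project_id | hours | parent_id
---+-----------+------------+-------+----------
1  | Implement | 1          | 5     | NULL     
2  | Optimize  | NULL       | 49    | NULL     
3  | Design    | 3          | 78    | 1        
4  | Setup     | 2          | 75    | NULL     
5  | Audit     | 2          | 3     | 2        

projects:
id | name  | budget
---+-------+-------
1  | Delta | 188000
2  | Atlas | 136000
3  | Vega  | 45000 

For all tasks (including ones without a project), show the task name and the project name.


LEFT JOIN keeps every row from tasks (the left table); where project_id has no match in projects, the project columns become NULL. Walk through each task:
  - task 1 (Implement): project_id=1 -> matches Delta
  - task 2 (Optimize): project_id=NULL, no match -> kept with NULL
  - task 3 (Design): project_id=3 -> matches Vega
  - task 4 (Setup): project_id=2 -> matches Atlas
  - task 5 (Audit): project_id=2 -> matches Atlas
All 5 rows appear; 1 has NULL project.

SQL:
SELECT a.name, b.name AS project
FROM tasks a
LEFT JOIN projects b ON a.project_id = b.id

Result:
name      | project
----------+--------
Implement | Delta  
Optimize  | NULL   
Design    | Vega   
Setup     | Atlas  
Audit     | Atlas  


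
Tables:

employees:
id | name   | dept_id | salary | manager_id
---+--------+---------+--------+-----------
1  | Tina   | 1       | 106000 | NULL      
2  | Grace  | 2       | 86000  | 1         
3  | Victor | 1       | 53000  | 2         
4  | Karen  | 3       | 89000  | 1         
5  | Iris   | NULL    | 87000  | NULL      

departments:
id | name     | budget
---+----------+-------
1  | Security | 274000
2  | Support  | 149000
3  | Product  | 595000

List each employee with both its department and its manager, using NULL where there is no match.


Two LEFT JOINs from the same base table employees: one to departments via dept_id, one to employees itself via manager_id. Both are LEFT so every employee is preserved.
Match against departments:
  - employee 1 (Tina): dept_id=1 -> matches Security
  - employee 2 (Grace): dept_id=2 -> matches Support
  - employee 3 (Victor): dept_id=1 -> matches Security
  - employee 4 (Karen): dept_id=3 -> matches Product
  - employee 5 (Iris): dept_id=NULL, no match -> kept with NULL
Match against employees (self):
  - employee 1 (Tina): manager_id=NULL -> NULL
  - employee 2 (Grace): manager_id=1 -> Tina
  - employee 3 (Victor): manager_id=2 -> Grace
  - employee 4 (Karen): manager_id=1 -> Tina
  - employee 5 (Iris): manager_id=NULL -> NULL

SQL:
SELECT a.name, b.name AS department, c.name AS manager
FROM employees a
LEFT JOIN departments b ON a.dept_id = b.id
LEFT JOIN employees c ON a.manager_id = c.id

Result:
name   | department | manager
-------+------------+--------
Tina   | Security   | NULL   
Grace  | Support    | Tina   
Victor | Security   | Grace  
Karen  | Product    | Tina   
Iris   | NULL       | NULL   


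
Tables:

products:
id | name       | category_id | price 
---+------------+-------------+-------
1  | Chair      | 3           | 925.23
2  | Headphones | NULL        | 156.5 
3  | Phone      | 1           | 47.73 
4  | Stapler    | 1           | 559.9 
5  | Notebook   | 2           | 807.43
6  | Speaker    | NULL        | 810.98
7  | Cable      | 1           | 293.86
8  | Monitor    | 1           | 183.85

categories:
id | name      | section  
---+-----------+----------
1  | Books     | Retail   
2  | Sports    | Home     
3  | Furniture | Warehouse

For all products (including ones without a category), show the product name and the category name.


LEFT JOIN keeps every row from products (the left table); where category_id has no match in categories, the category columns become NULL. Walk through each product:
  - product 1 (Chair): category_id=3 -> matches Furniture
  - product 2 (Headphones): category_id=NULL, no match -> kept with NULL
  - product 3 (Phone): category_id=1 -> matches Books
  - product 4 (Stapler): category_id=1 -> matches Books
  - product 5 (Notebook): category_id=2 -> matches Sports
  - product 6 (Speaker): category_id=NULL, no match -> kept with NULL
  - product 7 (Cable): category_id=1 -> matches Books
  - product 8 (Monitor): category_id=1 -> matches Books
All 8 rows appear; 2 have NULL category.

SQL:
SELECT a.name, b.name AS category
FROM products a
LEFT JOIN categories b ON a.category_id = b.id

Result:
name       | category 
-----------+----------
Chair      | Furniture
Headphones | NULL     
Phone      | Books    
Stapler    | Books    
Notebook   | Sports   
Speaker    | NULL     
Cable      | Books    
Monitor    | Books    


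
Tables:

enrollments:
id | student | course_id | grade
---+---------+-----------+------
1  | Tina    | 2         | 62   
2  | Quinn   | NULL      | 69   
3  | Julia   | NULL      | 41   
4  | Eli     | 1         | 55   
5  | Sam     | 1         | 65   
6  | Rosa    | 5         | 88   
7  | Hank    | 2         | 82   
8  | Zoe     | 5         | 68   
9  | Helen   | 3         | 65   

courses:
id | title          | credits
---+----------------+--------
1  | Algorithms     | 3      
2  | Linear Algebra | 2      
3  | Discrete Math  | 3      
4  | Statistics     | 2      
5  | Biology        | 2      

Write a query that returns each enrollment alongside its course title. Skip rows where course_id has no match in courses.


INNER JOIN keeps only enrollments rows whose course_id matches an id in courses. Walk through each enrollment:
  - enrollment 1 (Tina): course_id=2 -> matches Linear Algebra
  - enrollment 2 (Quinn): course_id=NULL, no match -> dropped
  - enrollment 3 (Julia): course_id=NULL, no match -> dropped
  - enrollment 4 (Eli): course_id=1 -> matches Algorithms
  - enrollment 5 (Sam): course_id=1 -> matches Algorithms
  - enrollment 6 (Rosa): course_id=5 -> matches Biology
  - enrollment 7 (Hank): course_id=2 -> matches Linear Algebra
  - enrollment 8 (Zoe): course_id=5 -> matches Biology
  - enrollment 9 (Helen): course_id=3 -> matches Discrete Math
So 2 of 9 rows are dropped.

SQL:
SELECT a.student, b.title AS course
FROM enrollments a
INNER JOIN courses b ON a.course_id = b.id

Result:
student | course        
--------+---------------
Tina    | Linear Algebra
Eli     | Algorithms    
Sam     | Algorithms    
Rosa    | Biology       
Hank    | Linear Algebra
Zoe     | Biology       
Helen   | Discrete Math 


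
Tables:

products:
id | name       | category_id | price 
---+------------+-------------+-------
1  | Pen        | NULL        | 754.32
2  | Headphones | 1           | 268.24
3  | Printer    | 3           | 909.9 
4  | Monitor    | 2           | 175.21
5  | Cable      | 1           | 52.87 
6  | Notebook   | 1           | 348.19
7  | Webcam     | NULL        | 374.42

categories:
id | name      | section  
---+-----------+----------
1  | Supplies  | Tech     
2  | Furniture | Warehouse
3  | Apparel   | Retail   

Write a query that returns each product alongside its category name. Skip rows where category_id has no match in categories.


INNER JOIN keeps only products rows whose category_id matches an id in categories. Walk through each product:
  - product 1 (Pen): category_id=NULL, no match -> dropped
  - product 2 (Headphones): category_id=1 -> matches Supplies
  - product 3 (Printer): category_id=3 -> matches Apparel
  - product 4 (Monitor): category_id=2 -> matches Furniture
  - product 5 (Cable): category_id=1 -> matches Supplies
  - product 6 (Notebook): category_id=1 -> matches Supplies
  - product 7 (Webcam): category_id=NULL, no match -> dropped
So 2 of 7 rows are dropped.

SQL:
SELECT a.name, b.name AS category
FROM products a
INNER JOIN categories b ON a.category_id = b.id

Result:
name       | category 
-----------+----------
Headphones | Supplies 
Printer    | Apparel  
Monitor    | Furniture
Cable      | Supplies 
Notebook   | Supplies 


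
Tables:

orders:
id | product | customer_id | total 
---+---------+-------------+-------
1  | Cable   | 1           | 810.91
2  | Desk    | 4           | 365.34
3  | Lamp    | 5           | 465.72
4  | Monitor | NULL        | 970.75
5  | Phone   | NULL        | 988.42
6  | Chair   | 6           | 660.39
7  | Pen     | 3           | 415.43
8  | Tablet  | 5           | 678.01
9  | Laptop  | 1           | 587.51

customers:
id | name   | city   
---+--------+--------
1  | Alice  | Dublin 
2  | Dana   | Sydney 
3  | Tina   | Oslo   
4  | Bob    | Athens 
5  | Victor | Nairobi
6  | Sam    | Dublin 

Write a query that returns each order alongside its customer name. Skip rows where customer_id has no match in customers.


INNER JOIN keeps only orders rows whose customer_id matches an id in customers. Walk through each order:
  - order 1 (Cable): customer_id=1 -> matches Alice
  - order 2 (Desk): customer_id=4 -> matches Bob
  - order 3 (Lamp): customer_id=5 -> matches Victor
  - order 4 (Monitor): customer_id=NULL, no match -> dropped
  - order 5 (Phone): customer_id=NULL, no match -> dropped
  - order 6 (Chair): customer_id=6 -> matches Sam
  - order 7 (Pen): customer_id=3 -> matches Tina
  - order 8 (Tablet): customer_id=5 -> matches Victor
  - order 9 (Laptop): customer_id=1 -> matches Alice
So 2 of 9 rows are dropped.

SQL:
SELECT a.product, b.name AS customer
FROM orders a
INNER JOIN customers b ON a.customer_id = b.id

Result:
product | customer
--------+---------
Cable   | Alice   
Desk    | Bob     
Lamp    | Victor  
Chair   | Sam     
Pen     | Tina    
Tablet  | Victor  
Laptop  | Alice   


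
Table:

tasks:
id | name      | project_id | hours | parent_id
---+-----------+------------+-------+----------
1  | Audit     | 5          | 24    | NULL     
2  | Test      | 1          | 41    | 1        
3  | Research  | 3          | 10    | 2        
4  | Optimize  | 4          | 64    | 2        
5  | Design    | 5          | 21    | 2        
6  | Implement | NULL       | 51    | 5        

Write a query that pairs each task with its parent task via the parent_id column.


This is a self-join: tasks is joined to a second copy of itself, matching each row's parent_id to another row's id. Use LEFT JOIN so rows with parent_id=NULL are kept.
  - task 1 (Audit): parent_id=NULL -> NULL
  - task 2 (Test): parent_id=1 -> Audit
  - task 3 (Research): parent_id=2 -> Test
  - task 4 (Optimize): parent_id=2 -> Test
  - task 5 (Design): parent_id=2 -> Test
  - task 6 (Implement): parent_id=5 -> Design

SQL:
SELECT a.name AS item, b.name AS parent
FROM tasks a
LEFT JOIN tasks b ON a.parent_id = b.id

Result:
item      | parent
----------+-------
Audit     | NULL  
Test      | Audit 
Research  | Test  
Optimize  | Test  
Design    | Test  
Implement | Design


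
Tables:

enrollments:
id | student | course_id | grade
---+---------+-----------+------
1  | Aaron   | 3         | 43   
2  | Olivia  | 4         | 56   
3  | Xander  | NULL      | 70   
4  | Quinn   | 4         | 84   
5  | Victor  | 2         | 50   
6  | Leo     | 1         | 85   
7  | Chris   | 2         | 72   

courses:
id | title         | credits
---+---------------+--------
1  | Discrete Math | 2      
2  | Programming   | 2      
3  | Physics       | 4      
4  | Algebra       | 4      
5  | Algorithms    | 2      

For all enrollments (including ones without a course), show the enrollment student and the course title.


LEFT JOIN keeps every row from enrollments (the left table); where course_id has no match in courses, the course columns become NULL. Walk through each enrollment:
  - enrollment 1 (Aaron): course_id=3 -> matches Physics
  - enrollment 2 (Olivia): course_id=4 -> matches Algebra
  - enrollment 3 (Xander): course_id=NULL, no match -> kept with NULL
  - enrollment 4 (Quinn): course_id=4 -> matches Algebra
  - enrollment 5 (Victor): course_id=2 -> matches Programming
  - enrollment 6 (Leo): course_id=1 -> matches Discrete Math
  - enrollment 7 (Chris): course_id=2 -> matches Programming
All 7 rows appear; 1 has NULL course.

SQL:
SELECT a.student, b.title AS course
FROM enrollments a
LEFT JOIN courses b ON a.course_id = b.id

Result:
student | course       
--------+--------------
Aaron   | Physics      
Olivia  | Algebra      
Xander  | NULL         
Quinn   | Algebra      
Victor  | Programming  
Leo     | Discrete Math
Chris   | Programming  


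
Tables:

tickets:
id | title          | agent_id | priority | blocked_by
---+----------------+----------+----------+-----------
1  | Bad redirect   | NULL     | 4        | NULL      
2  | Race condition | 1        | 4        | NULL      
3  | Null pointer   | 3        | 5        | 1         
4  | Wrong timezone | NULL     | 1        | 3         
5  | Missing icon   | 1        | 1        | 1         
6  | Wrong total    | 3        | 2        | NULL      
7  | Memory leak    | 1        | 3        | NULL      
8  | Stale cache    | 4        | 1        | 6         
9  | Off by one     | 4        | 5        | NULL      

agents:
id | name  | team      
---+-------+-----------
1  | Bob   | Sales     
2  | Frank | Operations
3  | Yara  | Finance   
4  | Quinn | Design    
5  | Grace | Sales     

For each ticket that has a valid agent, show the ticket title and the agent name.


INNER JOIN keeps only tickets rows whose agent_id matches an id in agents. Walk through each ticket:
  - ticket 1 (Bad redirect): agent_id=NULL, no match -> dropped
  - ticket 2 (Race condition): agent_id=1 -> matches Bob
  - ticket 3 (Null pointer): agent_id=3 -> matches Yara
  - ticket 4 (Wrong timezone): agent_id=NULL, no match -> dropped
  - ticket 5 (Missing icon): agent_id=1 -> matches Bob
  - ticket 6 (Wrong total): agent_id=3 -> matches Yara
  - ticket 7 (Memory leak): agent_id=1 -> matches Bob
  - ticket 8 (Stale cache): agent_id=4 -> matches Quinn
  - ticket 9 (Off by one): agent_id=4 -> matches Quinn
So 2 of 9 rows are dropped.

SQL:
SELECT a.title, b.name AS agent
FROM tickets a
INNER JOIN agents b ON a.agent_id = b.id

Result:
title          | agent
---------------+------
Race condition | Bob  
Null pointer   | Yara 
Missing icon   | Bob  
Wrong total    | Yara 
Memory leak    | Bob  
Stale cache    | Quinn
Off by one     | Quinn


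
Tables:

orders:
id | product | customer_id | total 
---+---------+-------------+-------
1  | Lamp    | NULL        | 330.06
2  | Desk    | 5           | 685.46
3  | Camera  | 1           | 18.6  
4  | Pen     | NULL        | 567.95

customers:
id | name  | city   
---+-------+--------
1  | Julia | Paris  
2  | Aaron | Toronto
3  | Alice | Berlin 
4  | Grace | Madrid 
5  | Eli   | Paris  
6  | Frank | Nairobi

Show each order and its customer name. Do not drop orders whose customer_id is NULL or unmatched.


LEFT JOIN keeps every row from orders (the left table); where customer_id has no match in customers, the customer columns become NULL. Walk through each order:
  - order 1 (Lamp): customer_id=NULL, no match -> kept with NULL
  - order 2 (Desk): customer_id=5 -> matches Eli
  - order 3 (Camera): customer_id=1 -> matches Julia
  - order 4 (Pen): customer_id=NULL, no match -> kept with NULL
All 4 rows appear; 2 have NULL customer.

SQL:
SELECT a.product, b.name AS customer
FROM orders a
LEFT JOIN customers b ON a.customer_id = b.id

Result:
product | customer
--------+---------
Lamp    | NULL    
Desk    | Eli     
Camera  | Julia   
Pen     | NULL    


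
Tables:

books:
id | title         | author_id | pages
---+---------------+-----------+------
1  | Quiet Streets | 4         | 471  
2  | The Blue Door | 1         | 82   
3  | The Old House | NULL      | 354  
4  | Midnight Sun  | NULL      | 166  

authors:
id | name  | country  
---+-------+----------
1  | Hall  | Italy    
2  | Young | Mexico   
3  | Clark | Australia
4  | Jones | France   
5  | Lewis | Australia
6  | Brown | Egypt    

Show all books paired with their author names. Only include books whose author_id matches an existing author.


INNER JOIN keeps only books rows whose author_id matches an id in authors. Walk through each book:
  - book 1 (Quiet Streets): author_id=4 -> matches Jones
  - book 2 (The Blue Door): author_id=1 -> matches Hall
  - book 3 (The Old House): author_id=NULL, no match -> dropped
  - book 4 (Midnight Sun): author_id=NULL, no match -> dropped
So 2 of 4 rows are dropped.

SQL:
SELECT a.title, b.name AS author
FROM books a
INNER JOIN authors b ON a.author_id = b.id

Result:
title         | author
--------------+-------
Quiet Streets | Jones 
The Blue Door | Hall  
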